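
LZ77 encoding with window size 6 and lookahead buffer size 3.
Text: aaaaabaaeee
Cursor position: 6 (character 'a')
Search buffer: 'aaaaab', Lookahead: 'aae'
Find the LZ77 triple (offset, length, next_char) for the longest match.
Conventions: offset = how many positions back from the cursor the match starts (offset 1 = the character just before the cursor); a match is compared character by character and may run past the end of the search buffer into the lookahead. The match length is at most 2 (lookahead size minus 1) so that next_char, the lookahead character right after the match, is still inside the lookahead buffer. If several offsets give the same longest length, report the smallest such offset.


Try each offset into the search buffer:
  offset=1 (pos 5, char 'b'): match length 0
  offset=2 (pos 4, char 'a'): match length 1
  offset=3 (pos 3, char 'a'): match length 2
  offset=4 (pos 2, char 'a'): match length 2
  offset=5 (pos 1, char 'a'): match length 2
  offset=6 (pos 0, char 'a'): match length 2
Longest match has length 2, found at offsets 3, 4, 5, 6; take the smallest, offset 3.
next_char = character at position 6 + 2 = 8 -> 'e'

Best match: offset=3, length=2 (matching 'aa' starting at position 3)
LZ77 triple: (3, 2, 'e')


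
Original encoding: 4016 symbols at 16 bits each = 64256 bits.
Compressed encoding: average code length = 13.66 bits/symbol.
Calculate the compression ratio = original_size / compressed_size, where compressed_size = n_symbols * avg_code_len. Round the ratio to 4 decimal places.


original_size = n_symbols * orig_bits = 4016 * 16 = 64256 bits
compressed_size = n_symbols * avg_code_len = 4016 * 13.66 = 54858.56 bits
ratio = original_size / compressed_size = 64256 / 54858.56 = 1.1713

Compression ratio = 1.1713


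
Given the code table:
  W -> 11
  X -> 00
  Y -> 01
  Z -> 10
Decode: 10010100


Decoding:
10 -> Z
01 -> Y
01 -> Y
00 -> X


Result: ZYYX


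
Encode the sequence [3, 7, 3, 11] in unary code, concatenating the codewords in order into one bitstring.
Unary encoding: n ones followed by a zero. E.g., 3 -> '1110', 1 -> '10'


Encode each number as n ones followed by a terminating 0:
  3 -> 1110 (4 bits)
  7 -> 11111110 (8 bits)
  3 -> 1110 (4 bits)
  11 -> 111111111110 (12 bits)
Total length = 4 + 8 + 4 + 12 = 28 bits.

Unary([3, 7, 3, 11]) = 1110111111101110111111111110 (28 bits)


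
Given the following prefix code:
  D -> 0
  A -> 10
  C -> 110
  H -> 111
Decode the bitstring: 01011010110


Decoding step by step:
Bits 0 -> D
Bits 10 -> A
Bits 110 -> C
Bits 10 -> A
Bits 110 -> C


Decoded message: DACAC


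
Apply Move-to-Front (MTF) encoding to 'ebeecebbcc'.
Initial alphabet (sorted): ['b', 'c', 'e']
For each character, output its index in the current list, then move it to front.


MTF encoding:
'e': index 2 in ['b', 'c', 'e'] -> ['e', 'b', 'c']
'b': index 1 in ['e', 'b', 'c'] -> ['b', 'e', 'c']
'e': index 1 in ['b', 'e', 'c'] -> ['e', 'b', 'c']
'e': index 0 in ['e', 'b', 'c'] -> ['e', 'b', 'c']
'c': index 2 in ['e', 'b', 'c'] -> ['c', 'e', 'b']
'e': index 1 in ['c', 'e', 'b'] -> ['e', 'c', 'b']
'b': index 2 in ['e', 'c', 'b'] -> ['b', 'e', 'c']
'b': index 0 in ['b', 'e', 'c'] -> ['b', 'e', 'c']
'c': index 2 in ['b', 'e', 'c'] -> ['c', 'b', 'e']
'c': index 0 in ['c', 'b', 'e'] -> ['c', 'b', 'e']


Output: [2, 1, 1, 0, 2, 1, 2, 0, 2, 0]


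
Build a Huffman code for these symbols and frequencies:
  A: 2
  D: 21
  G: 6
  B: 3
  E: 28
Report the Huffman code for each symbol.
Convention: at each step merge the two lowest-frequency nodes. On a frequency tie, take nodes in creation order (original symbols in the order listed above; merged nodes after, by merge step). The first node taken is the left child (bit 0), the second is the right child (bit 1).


Huffman tree construction:
Step 1: Merge A(2) + B(3) = 5
Step 2: Merge (A+B)(5) + G(6) = 11
Step 3: Merge ((A+B)+G)(11) + D(21) = 32
Step 4: Merge E(28) + (((A+B)+G)+D)(32) = 60
Read each symbol's code off the tree from the root (left child = 0, right child = 1).

Codes:
  A: 1000 (length 4)
  D: 11 (length 2)
  G: 101 (length 3)
  B: 1001 (length 4)
  E: 0 (length 1)
Average code length: 108/60 = 1.8000 bits/symbol


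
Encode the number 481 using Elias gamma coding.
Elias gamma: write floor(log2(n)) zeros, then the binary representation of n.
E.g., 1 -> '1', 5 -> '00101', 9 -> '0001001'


num_bits = floor(log2(481)) + 1 = 9
leading_zeros = num_bits - 1 = 8
binary(481) = 111100001

Elias gamma(481) = '00000000' + '111100001' = 00000000111100001 (17 bits)


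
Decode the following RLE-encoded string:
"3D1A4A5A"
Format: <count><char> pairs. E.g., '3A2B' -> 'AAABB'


Expanding each <count><char> pair:
  3D -> 'DDD'
  1A -> 'A'
  4A -> 'AAAA'
  5A -> 'AAAAA'

Decoded = DDDAAAAAAAAAA


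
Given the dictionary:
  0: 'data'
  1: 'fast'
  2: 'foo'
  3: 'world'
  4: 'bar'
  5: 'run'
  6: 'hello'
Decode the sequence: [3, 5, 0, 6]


Look up each index in the dictionary:
  3 -> 'world'
  5 -> 'run'
  0 -> 'data'
  6 -> 'hello'

Decoded: "world run data hello"


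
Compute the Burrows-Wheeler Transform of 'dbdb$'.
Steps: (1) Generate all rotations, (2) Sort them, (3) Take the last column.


Rotations (sorted):
  0: $dbdb -> last char: b
  1: b$dbd -> last char: d
  2: bdb$d -> last char: d
  3: db$db -> last char: b
  4: dbdb$ -> last char: $


BWT = bddb$


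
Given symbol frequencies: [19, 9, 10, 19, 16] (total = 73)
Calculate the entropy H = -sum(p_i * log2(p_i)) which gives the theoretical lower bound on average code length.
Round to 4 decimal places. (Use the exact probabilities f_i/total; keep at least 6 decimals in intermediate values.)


Per-symbol terms -p_i * log2(p_i) with p_i = f_i/73:
  p = 19/73 = 0.260274: log2(p) = -1.941897, -p*log2(p) = 0.505425
  p = 9/73 = 0.123288: log2(p) = -3.019900, -p*log2(p) = 0.372316
  p = 10/73 = 0.136986: log2(p) = -2.867896, -p*log2(p) = 0.392863
  p = 19/73 = 0.260274: log2(p) = -1.941897, -p*log2(p) = 0.505425
  p = 16/73 = 0.219178: log2(p) = -2.189825, -p*log2(p) = 0.479962
H = 0.505425 + 0.372316 + 0.392863 + 0.505425 + 0.479962 = 2.255991

H = 2.256 bits/symbol


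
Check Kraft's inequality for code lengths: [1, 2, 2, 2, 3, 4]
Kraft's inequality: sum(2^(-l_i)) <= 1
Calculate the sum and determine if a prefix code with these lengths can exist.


Sum = 2^(-1) + 2^(-2) + 2^(-2) + 2^(-2) + 2^(-3) + 2^(-4)
    = 0.5 + 0.25 + 0.25 + 0.25 + 0.125 + 0.0625
    = 23/16 = 1.4375
Since 1.4375 > 1, Kraft's inequality is NOT satisfied.
A prefix code with these lengths CANNOT exist.

Kraft sum = 1.4375. Not satisfied.


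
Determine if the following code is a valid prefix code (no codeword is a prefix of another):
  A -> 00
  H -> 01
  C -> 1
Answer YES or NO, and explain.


Checking each pair (does one codeword prefix another?):
  A='00' vs H='01': no prefix
  A='00' vs C='1': no prefix
  H='01' vs A='00': no prefix
  H='01' vs C='1': no prefix
  C='1' vs A='00': no prefix
  C='1' vs H='01': no prefix
No violation found over all pairs.

YES -- this is a valid prefix code. No codeword is a prefix of any other codeword.


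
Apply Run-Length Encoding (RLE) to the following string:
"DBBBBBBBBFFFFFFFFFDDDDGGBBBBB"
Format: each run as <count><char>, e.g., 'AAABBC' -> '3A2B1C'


Scanning runs left to right:
  i=0: run of 'D' x 1 -> '1D'
  i=1: run of 'B' x 8 -> '8B'
  i=9: run of 'F' x 9 -> '9F'
  i=18: run of 'D' x 4 -> '4D'
  i=22: run of 'G' x 2 -> '2G'
  i=24: run of 'B' x 5 -> '5B'

RLE = 1D8B9F4D2G5B


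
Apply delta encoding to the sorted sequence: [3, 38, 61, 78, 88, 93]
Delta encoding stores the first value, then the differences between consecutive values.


First value: 3
Deltas:
  38 - 3 = 35
  61 - 38 = 23
  78 - 61 = 17
  88 - 78 = 10
  93 - 88 = 5


Delta encoded: [3, 35, 23, 17, 10, 5]


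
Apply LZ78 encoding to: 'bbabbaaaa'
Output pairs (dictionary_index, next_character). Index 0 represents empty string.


LZ78 encoding steps:
Dictionary: {0: ''}
Step 1: w='' (idx 0), next='b' -> output (0, 'b'), add 'b' as idx 1
Step 2: w='b' (idx 1), next='a' -> output (1, 'a'), add 'ba' as idx 2
Step 3: w='b' (idx 1), next='b' -> output (1, 'b'), add 'bb' as idx 3
Step 4: w='' (idx 0), next='a' -> output (0, 'a'), add 'a' as idx 4
Step 5: w='a' (idx 4), next='a' -> output (4, 'a'), add 'aa' as idx 5
Step 6: w='a' (idx 4), end of input -> output (4, '')


Encoded: [(0, 'b'), (1, 'a'), (1, 'b'), (0, 'a'), (4, 'a'), (4, '')]


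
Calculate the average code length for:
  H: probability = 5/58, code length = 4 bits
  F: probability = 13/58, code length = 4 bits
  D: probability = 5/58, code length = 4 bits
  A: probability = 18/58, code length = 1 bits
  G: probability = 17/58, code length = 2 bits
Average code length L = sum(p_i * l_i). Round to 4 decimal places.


Weighted contributions p_i * l_i:
  H: (5/58) * 4 = 20/58
  F: (13/58) * 4 = 52/58
  D: (5/58) * 4 = 20/58
  A: (18/58) * 1 = 18/58
  G: (17/58) * 2 = 34/58
Sum = (20 + 52 + 20 + 18 + 34)/58 = 144/58

L = 144/58 = 2.4828 bits/symbol


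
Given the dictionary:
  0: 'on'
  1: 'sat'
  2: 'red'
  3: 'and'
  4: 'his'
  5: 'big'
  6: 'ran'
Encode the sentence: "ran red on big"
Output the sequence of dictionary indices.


Look up each word in the dictionary:
  'ran' -> 6
  'red' -> 2
  'on' -> 0
  'big' -> 5

Encoded: [6, 2, 0, 5]


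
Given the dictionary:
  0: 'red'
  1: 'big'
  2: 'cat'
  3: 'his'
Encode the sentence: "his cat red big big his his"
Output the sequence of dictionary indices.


Look up each word in the dictionary:
  'his' -> 3
  'cat' -> 2
  'red' -> 0
  'big' -> 1
  'big' -> 1
  'his' -> 3
  'his' -> 3

Encoded: [3, 2, 0, 1, 1, 3, 3]


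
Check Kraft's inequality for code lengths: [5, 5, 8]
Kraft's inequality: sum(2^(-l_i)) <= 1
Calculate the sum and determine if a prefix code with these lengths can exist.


Sum = 2^(-5) + 2^(-5) + 2^(-8)
    = 0.03125 + 0.03125 + 0.00390625
    = 17/256 = 0.06640625
Since 0.06640625 <= 1, Kraft's inequality IS satisfied.
A prefix code with these lengths CAN exist.

Kraft sum = 0.06640625. Satisfied.


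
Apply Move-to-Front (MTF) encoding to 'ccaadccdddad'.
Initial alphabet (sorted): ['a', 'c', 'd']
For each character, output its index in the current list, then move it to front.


MTF encoding:
'c': index 1 in ['a', 'c', 'd'] -> ['c', 'a', 'd']
'c': index 0 in ['c', 'a', 'd'] -> ['c', 'a', 'd']
'a': index 1 in ['c', 'a', 'd'] -> ['a', 'c', 'd']
'a': index 0 in ['a', 'c', 'd'] -> ['a', 'c', 'd']
'd': index 2 in ['a', 'c', 'd'] -> ['d', 'a', 'c']
'c': index 2 in ['d', 'a', 'c'] -> ['c', 'd', 'a']
'c': index 0 in ['c', 'd', 'a'] -> ['c', 'd', 'a']
'd': index 1 in ['c', 'd', 'a'] -> ['d', 'c', 'a']
'd': index 0 in ['d', 'c', 'a'] -> ['d', 'c', 'a']
'd': index 0 in ['d', 'c', 'a'] -> ['d', 'c', 'a']
'a': index 2 in ['d', 'c', 'a'] -> ['a', 'd', 'c']
'd': index 1 in ['a', 'd', 'c'] -> ['d', 'a', 'c']


Output: [1, 0, 1, 0, 2, 2, 0, 1, 0, 0, 2, 1]


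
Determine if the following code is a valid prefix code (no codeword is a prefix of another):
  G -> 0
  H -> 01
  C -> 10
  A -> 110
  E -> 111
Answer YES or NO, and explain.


Checking each pair (does one codeword prefix another?):
  G='0' vs H='01': prefix -- VIOLATION

NO -- this is NOT a valid prefix code. G (0) is a prefix of H (01).


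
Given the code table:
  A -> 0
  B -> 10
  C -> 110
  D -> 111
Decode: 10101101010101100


Decoding:
10 -> B
10 -> B
110 -> C
10 -> B
10 -> B
10 -> B
110 -> C
0 -> A


Result: BBCBBBCA


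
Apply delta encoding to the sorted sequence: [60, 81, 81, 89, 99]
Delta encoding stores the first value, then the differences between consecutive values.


First value: 60
Deltas:
  81 - 60 = 21
  81 - 81 = 0
  89 - 81 = 8
  99 - 89 = 10


Delta encoded: [60, 21, 0, 8, 10]


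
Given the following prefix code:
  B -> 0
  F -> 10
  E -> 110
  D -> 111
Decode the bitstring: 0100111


Decoding step by step:
Bits 0 -> B
Bits 10 -> F
Bits 0 -> B
Bits 111 -> D


Decoded message: BFBD


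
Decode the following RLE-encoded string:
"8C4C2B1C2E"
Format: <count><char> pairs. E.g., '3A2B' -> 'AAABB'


Expanding each <count><char> pair:
  8C -> 'CCCCCCCC'
  4C -> 'CCCC'
  2B -> 'BB'
  1C -> 'C'
  2E -> 'EE'

Decoded = CCCCCCCCCCCCBBCEE


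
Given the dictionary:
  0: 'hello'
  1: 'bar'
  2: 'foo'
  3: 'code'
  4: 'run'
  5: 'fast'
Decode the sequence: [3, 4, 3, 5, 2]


Look up each index in the dictionary:
  3 -> 'code'
  4 -> 'run'
  3 -> 'code'
  5 -> 'fast'
  2 -> 'foo'

Decoded: "code run code fast foo"


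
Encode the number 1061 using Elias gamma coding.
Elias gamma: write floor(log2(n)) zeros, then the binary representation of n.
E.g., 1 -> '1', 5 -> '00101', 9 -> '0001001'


num_bits = floor(log2(1061)) + 1 = 11
leading_zeros = num_bits - 1 = 10
binary(1061) = 10000100101

Elias gamma(1061) = '0000000000' + '10000100101' = 000000000010000100101 (21 bits)


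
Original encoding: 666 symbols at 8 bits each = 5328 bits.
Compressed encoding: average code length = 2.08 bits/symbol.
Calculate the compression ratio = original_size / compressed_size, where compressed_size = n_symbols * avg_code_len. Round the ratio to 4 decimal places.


original_size = n_symbols * orig_bits = 666 * 8 = 5328 bits
compressed_size = n_symbols * avg_code_len = 666 * 2.08 = 1385.28 bits
ratio = original_size / compressed_size = 5328 / 1385.28 = 3.8462

Compression ratio = 3.8462


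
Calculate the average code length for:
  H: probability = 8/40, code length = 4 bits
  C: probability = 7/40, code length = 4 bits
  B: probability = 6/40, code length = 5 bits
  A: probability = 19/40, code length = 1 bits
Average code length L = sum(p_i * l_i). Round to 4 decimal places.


Weighted contributions p_i * l_i:
  H: (8/40) * 4 = 32/40
  C: (7/40) * 4 = 28/40
  B: (6/40) * 5 = 30/40
  A: (19/40) * 1 = 19/40
Sum = (32 + 28 + 30 + 19)/40 = 109/40

L = 109/40 = 2.7250 bits/symbol


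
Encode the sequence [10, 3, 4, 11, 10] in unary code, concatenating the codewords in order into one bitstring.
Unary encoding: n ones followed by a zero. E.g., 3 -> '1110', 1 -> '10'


Encode each number as n ones followed by a terminating 0:
  10 -> 11111111110 (11 bits)
  3 -> 1110 (4 bits)
  4 -> 11110 (5 bits)
  11 -> 111111111110 (12 bits)
  10 -> 11111111110 (11 bits)
Total length = 11 + 4 + 5 + 12 + 11 = 43 bits.

Unary([10, 3, 4, 11, 10]) = 1111111111011101111011111111111011111111110 (43 bits)


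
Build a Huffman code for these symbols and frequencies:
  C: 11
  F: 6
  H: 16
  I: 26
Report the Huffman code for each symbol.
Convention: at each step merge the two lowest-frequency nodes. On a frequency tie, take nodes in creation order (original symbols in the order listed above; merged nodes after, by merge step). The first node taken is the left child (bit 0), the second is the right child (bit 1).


Huffman tree construction:
Step 1: Merge F(6) + C(11) = 17
Step 2: Merge H(16) + (F+C)(17) = 33
Step 3: Merge I(26) + (H+(F+C))(33) = 59
Read each symbol's code off the tree from the root (left child = 0, right child = 1).

Codes:
  C: 111 (length 3)
  F: 110 (length 3)
  H: 10 (length 2)
  I: 0 (length 1)
Average code length: 109/59 = 1.8475 bits/symbol


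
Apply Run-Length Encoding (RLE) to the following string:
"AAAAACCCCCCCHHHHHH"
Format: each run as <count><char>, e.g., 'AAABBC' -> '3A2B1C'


Scanning runs left to right:
  i=0: run of 'A' x 5 -> '5A'
  i=5: run of 'C' x 7 -> '7C'
  i=12: run of 'H' x 6 -> '6H'

RLE = 5A7C6H


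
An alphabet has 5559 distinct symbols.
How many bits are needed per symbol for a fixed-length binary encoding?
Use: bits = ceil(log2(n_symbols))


log2(5559) = 12.4406
Bracket: 2^12 = 4096 < 5559 <= 2^13 = 8192
So ceil(log2(5559)) = 13

bits = ceil(log2(5559)) = ceil(12.4406) = 13 bits


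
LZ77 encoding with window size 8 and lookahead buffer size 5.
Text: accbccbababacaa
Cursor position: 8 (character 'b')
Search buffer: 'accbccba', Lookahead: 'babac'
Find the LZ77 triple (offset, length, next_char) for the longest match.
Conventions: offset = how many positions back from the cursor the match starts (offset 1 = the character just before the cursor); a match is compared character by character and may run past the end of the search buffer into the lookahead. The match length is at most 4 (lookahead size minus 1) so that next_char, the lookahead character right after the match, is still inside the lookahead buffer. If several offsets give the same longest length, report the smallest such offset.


Try each offset into the search buffer:
  offset=1 (pos 7, char 'a'): match length 0
  offset=2 (pos 6, char 'b'): match length 4
  offset=3 (pos 5, char 'c'): match length 0
  offset=4 (pos 4, char 'c'): match length 0
  offset=5 (pos 3, char 'b'): match length 1
  offset=6 (pos 2, char 'c'): match length 0
  offset=7 (pos 1, char 'c'): match length 0
  offset=8 (pos 0, char 'a'): match length 0
Longest match has length 4 at offset 2.
next_char = character at position 8 + 4 = 12 -> 'c'

Best match: offset=2, length=4 (matching 'baba' starting at position 6)
LZ77 triple: (2, 4, 'c')


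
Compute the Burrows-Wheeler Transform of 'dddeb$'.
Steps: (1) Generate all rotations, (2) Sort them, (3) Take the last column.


Rotations (sorted):
  0: $dddeb -> last char: b
  1: b$ddde -> last char: e
  2: dddeb$ -> last char: $
  3: ddeb$d -> last char: d
  4: deb$dd -> last char: d
  5: eb$ddd -> last char: d


BWT = be$ddd


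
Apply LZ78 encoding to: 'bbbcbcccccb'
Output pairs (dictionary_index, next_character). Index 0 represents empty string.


LZ78 encoding steps:
Dictionary: {0: ''}
Step 1: w='' (idx 0), next='b' -> output (0, 'b'), add 'b' as idx 1
Step 2: w='b' (idx 1), next='b' -> output (1, 'b'), add 'bb' as idx 2
Step 3: w='' (idx 0), next='c' -> output (0, 'c'), add 'c' as idx 3
Step 4: w='b' (idx 1), next='c' -> output (1, 'c'), add 'bc' as idx 4
Step 5: w='c' (idx 3), next='c' -> output (3, 'c'), add 'cc' as idx 5
Step 6: w='cc' (idx 5), next='b' -> output (5, 'b'), add 'ccb' as idx 6


Encoded: [(0, 'b'), (1, 'b'), (0, 'c'), (1, 'c'), (3, 'c'), (5, 'b')]


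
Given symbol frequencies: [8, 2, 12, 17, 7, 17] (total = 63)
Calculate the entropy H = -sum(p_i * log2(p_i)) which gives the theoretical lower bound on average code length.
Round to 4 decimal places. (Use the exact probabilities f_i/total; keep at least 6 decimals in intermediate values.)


Per-symbol terms -p_i * log2(p_i) with p_i = f_i/63:
  p = 8/63 = 0.126984: log2(p) = -2.977280, -p*log2(p) = 0.378067
  p = 2/63 = 0.031746: log2(p) = -4.977280, -p*log2(p) = 0.158009
  p = 12/63 = 0.190476: log2(p) = -2.392317, -p*log2(p) = 0.455680
  p = 17/63 = 0.269841: log2(p) = -1.889817, -p*log2(p) = 0.509951
  p = 7/63 = 0.111111: log2(p) = -3.169925, -p*log2(p) = 0.352214
  p = 17/63 = 0.269841: log2(p) = -1.889817, -p*log2(p) = 0.509951
H = 0.378067 + 0.158009 + 0.455680 + 0.509951 + 0.352214 + 0.509951 = 2.363872

H = 2.3639 bits/symbol


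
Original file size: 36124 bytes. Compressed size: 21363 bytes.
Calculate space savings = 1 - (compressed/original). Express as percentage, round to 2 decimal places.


ratio = compressed/original = 21363/36124 = 0.59138
savings = 1 - ratio = 1 - 0.59138 = 0.40862
as a percentage: 0.40862 * 100 = 40.86%

Space savings = 1 - 21363/36124 = 40.86%


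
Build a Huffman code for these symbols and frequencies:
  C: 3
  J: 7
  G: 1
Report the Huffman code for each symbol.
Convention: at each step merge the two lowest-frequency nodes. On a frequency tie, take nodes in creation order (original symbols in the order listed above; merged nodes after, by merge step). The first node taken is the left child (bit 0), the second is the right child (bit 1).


Huffman tree construction:
Step 1: Merge G(1) + C(3) = 4
Step 2: Merge (G+C)(4) + J(7) = 11
Read each symbol's code off the tree from the root (left child = 0, right child = 1).

Codes:
  C: 01 (length 2)
  J: 1 (length 1)
  G: 00 (length 2)
Average code length: 15/11 = 1.3636 bits/symbol


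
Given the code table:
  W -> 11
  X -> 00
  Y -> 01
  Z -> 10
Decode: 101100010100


Decoding:
10 -> Z
11 -> W
00 -> X
01 -> Y
01 -> Y
00 -> X


Result: ZWXYYX


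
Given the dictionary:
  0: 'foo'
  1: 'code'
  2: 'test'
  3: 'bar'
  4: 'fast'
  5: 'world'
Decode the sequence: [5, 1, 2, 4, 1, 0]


Look up each index in the dictionary:
  5 -> 'world'
  1 -> 'code'
  2 -> 'test'
  4 -> 'fast'
  1 -> 'code'
  0 -> 'foo'

Decoded: "world code test fast code foo"


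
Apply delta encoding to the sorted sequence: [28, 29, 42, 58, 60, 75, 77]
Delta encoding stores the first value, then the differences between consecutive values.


First value: 28
Deltas:
  29 - 28 = 1
  42 - 29 = 13
  58 - 42 = 16
  60 - 58 = 2
  75 - 60 = 15
  77 - 75 = 2


Delta encoded: [28, 1, 13, 16, 2, 15, 2]


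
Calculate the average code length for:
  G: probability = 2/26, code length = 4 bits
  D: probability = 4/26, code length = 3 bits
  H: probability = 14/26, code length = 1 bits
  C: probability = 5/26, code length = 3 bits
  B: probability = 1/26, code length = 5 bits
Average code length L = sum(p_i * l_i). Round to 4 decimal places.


Weighted contributions p_i * l_i:
  G: (2/26) * 4 = 8/26
  D: (4/26) * 3 = 12/26
  H: (14/26) * 1 = 14/26
  C: (5/26) * 3 = 15/26
  B: (1/26) * 5 = 5/26
Sum = (8 + 12 + 14 + 15 + 5)/26 = 54/26

L = 54/26 = 2.0769 bits/symbol


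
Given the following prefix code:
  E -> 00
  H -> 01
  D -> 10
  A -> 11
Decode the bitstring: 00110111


Decoding step by step:
Bits 00 -> E
Bits 11 -> A
Bits 01 -> H
Bits 11 -> A


Decoded message: EAHA


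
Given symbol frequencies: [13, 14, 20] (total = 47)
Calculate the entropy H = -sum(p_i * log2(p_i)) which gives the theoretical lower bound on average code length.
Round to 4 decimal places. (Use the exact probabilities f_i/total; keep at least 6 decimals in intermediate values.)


Per-symbol terms -p_i * log2(p_i) with p_i = f_i/47:
  p = 13/47 = 0.276596: log2(p) = -1.854149, -p*log2(p) = 0.512850
  p = 14/47 = 0.297872: log2(p) = -1.747234, -p*log2(p) = 0.520453
  p = 20/47 = 0.425532: log2(p) = -1.232661, -p*log2(p) = 0.524536
H = 0.512850 + 0.520453 + 0.524536 = 1.557839

H = 1.5578 bits/symbol


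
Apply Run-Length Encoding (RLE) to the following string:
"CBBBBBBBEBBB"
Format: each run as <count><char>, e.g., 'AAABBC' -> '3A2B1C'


Scanning runs left to right:
  i=0: run of 'C' x 1 -> '1C'
  i=1: run of 'B' x 7 -> '7B'
  i=8: run of 'E' x 1 -> '1E'
  i=9: run of 'B' x 3 -> '3B'

RLE = 1C7B1E3B


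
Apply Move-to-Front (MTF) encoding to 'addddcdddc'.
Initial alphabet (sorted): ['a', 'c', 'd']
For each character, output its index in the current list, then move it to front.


MTF encoding:
'a': index 0 in ['a', 'c', 'd'] -> ['a', 'c', 'd']
'd': index 2 in ['a', 'c', 'd'] -> ['d', 'a', 'c']
'd': index 0 in ['d', 'a', 'c'] -> ['d', 'a', 'c']
'd': index 0 in ['d', 'a', 'c'] -> ['d', 'a', 'c']
'd': index 0 in ['d', 'a', 'c'] -> ['d', 'a', 'c']
'c': index 2 in ['d', 'a', 'c'] -> ['c', 'd', 'a']
'd': index 1 in ['c', 'd', 'a'] -> ['d', 'c', 'a']
'd': index 0 in ['d', 'c', 'a'] -> ['d', 'c', 'a']
'd': index 0 in ['d', 'c', 'a'] -> ['d', 'c', 'a']
'c': index 1 in ['d', 'c', 'a'] -> ['c', 'd', 'a']


Output: [0, 2, 0, 0, 0, 2, 1, 0, 0, 1]


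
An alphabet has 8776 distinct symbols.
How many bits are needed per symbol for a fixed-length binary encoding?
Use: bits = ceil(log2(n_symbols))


log2(8776) = 13.0993
Bracket: 2^13 = 8192 < 8776 <= 2^14 = 16384
So ceil(log2(8776)) = 14

bits = ceil(log2(8776)) = ceil(13.0993) = 14 bits


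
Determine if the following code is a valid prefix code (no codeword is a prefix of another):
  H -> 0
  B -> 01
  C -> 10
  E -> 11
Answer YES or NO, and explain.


Checking each pair (does one codeword prefix another?):
  H='0' vs B='01': prefix -- VIOLATION

NO -- this is NOT a valid prefix code. H (0) is a prefix of B (01).


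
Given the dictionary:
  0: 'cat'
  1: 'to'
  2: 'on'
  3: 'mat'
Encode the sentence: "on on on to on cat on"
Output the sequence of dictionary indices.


Look up each word in the dictionary:
  'on' -> 2
  'on' -> 2
  'on' -> 2
  'to' -> 1
  'on' -> 2
  'cat' -> 0
  'on' -> 2

Encoded: [2, 2, 2, 1, 2, 0, 2]


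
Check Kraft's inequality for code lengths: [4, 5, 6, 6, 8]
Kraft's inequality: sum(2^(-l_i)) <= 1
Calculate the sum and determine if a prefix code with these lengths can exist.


Sum = 2^(-4) + 2^(-5) + 2^(-6) + 2^(-6) + 2^(-8)
    = 0.0625 + 0.03125 + 0.015625 + 0.015625 + 0.00390625
    = 33/256 = 0.12890625
Since 0.12890625 <= 1, Kraft's inequality IS satisfied.
A prefix code with these lengths CAN exist.

Kraft sum = 0.12890625. Satisfied.


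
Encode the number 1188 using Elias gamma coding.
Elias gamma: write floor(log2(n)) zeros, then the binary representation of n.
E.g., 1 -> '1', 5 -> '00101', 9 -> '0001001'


num_bits = floor(log2(1188)) + 1 = 11
leading_zeros = num_bits - 1 = 10
binary(1188) = 10010100100

Elias gamma(1188) = '0000000000' + '10010100100' = 000000000010010100100 (21 bits)


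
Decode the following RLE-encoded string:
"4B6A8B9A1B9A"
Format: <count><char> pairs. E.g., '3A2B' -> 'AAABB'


Expanding each <count><char> pair:
  4B -> 'BBBB'
  6A -> 'AAAAAA'
  8B -> 'BBBBBBBB'
  9A -> 'AAAAAAAAA'
  1B -> 'B'
  9A -> 'AAAAAAAAA'

Decoded = BBBBAAAAAABBBBBBBBAAAAAAAAABAAAAAAAAA


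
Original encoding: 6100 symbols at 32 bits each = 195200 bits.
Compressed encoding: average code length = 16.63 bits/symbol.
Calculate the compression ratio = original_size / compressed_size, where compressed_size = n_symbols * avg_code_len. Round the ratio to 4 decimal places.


original_size = n_symbols * orig_bits = 6100 * 32 = 195200 bits
compressed_size = n_symbols * avg_code_len = 6100 * 16.63 = 101443.0 bits
ratio = original_size / compressed_size = 195200 / 101443.0 = 1.9242

Compression ratio = 1.9242


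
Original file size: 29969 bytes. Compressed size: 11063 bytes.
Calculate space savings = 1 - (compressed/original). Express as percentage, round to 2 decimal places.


ratio = compressed/original = 11063/29969 = 0.369148
savings = 1 - ratio = 1 - 0.369148 = 0.630852
as a percentage: 0.630852 * 100 = 63.09%

Space savings = 1 - 11063/29969 = 63.09%


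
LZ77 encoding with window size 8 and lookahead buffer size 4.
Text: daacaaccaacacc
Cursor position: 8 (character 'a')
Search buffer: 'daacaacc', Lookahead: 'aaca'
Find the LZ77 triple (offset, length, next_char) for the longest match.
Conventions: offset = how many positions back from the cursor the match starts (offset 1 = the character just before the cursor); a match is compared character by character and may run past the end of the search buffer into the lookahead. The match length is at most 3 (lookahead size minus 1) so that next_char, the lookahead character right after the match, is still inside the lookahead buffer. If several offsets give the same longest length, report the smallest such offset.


Try each offset into the search buffer:
  offset=1 (pos 7, char 'c'): match length 0
  offset=2 (pos 6, char 'c'): match length 0
  offset=3 (pos 5, char 'a'): match length 1
  offset=4 (pos 4, char 'a'): match length 3
  offset=5 (pos 3, char 'c'): match length 0
  offset=6 (pos 2, char 'a'): match length 1
  offset=7 (pos 1, char 'a'): match length 3
  offset=8 (pos 0, char 'd'): match length 0
Longest match has length 3, found at offsets 4, 7; take the smallest, offset 4.
next_char = character at position 8 + 3 = 11 -> 'a'

Best match: offset=4, length=3 (matching 'aac' starting at position 4)
LZ77 triple: (4, 3, 'a')


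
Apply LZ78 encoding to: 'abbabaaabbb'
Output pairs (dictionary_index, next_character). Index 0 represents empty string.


LZ78 encoding steps:
Dictionary: {0: ''}
Step 1: w='' (idx 0), next='a' -> output (0, 'a'), add 'a' as idx 1
Step 2: w='' (idx 0), next='b' -> output (0, 'b'), add 'b' as idx 2
Step 3: w='b' (idx 2), next='a' -> output (2, 'a'), add 'ba' as idx 3
Step 4: w='ba' (idx 3), next='a' -> output (3, 'a'), add 'baa' as idx 4
Step 5: w='a' (idx 1), next='b' -> output (1, 'b'), add 'ab' as idx 5
Step 6: w='b' (idx 2), next='b' -> output (2, 'b'), add 'bb' as idx 6


Encoded: [(0, 'a'), (0, 'b'), (2, 'a'), (3, 'a'), (1, 'b'), (2, 'b')]


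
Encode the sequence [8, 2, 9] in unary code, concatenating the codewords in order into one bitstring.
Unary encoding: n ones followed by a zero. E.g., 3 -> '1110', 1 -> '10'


Encode each number as n ones followed by a terminating 0:
  8 -> 111111110 (9 bits)
  2 -> 110 (3 bits)
  9 -> 1111111110 (10 bits)
Total length = 9 + 3 + 10 = 22 bits.

Unary([8, 2, 9]) = 1111111101101111111110 (22 bits)


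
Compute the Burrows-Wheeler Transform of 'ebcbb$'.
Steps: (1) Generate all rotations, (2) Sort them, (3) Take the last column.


Rotations (sorted):
  0: $ebcbb -> last char: b
  1: b$ebcb -> last char: b
  2: bb$ebc -> last char: c
  3: bcbb$e -> last char: e
  4: cbb$eb -> last char: b
  5: ebcbb$ -> last char: $


BWT = bbceb$


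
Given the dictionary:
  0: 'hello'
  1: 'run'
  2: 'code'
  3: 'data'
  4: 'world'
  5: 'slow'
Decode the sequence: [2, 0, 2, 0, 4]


Look up each index in the dictionary:
  2 -> 'code'
  0 -> 'hello'
  2 -> 'code'
  0 -> 'hello'
  4 -> 'world'

Decoded: "code hello code hello world"


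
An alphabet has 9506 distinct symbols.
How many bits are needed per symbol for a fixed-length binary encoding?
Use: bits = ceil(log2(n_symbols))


log2(9506) = 13.2146
Bracket: 2^13 = 8192 < 9506 <= 2^14 = 16384
So ceil(log2(9506)) = 14

bits = ceil(log2(9506)) = ceil(13.2146) = 14 bits


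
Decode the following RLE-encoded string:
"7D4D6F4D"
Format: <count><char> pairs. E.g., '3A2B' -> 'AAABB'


Expanding each <count><char> pair:
  7D -> 'DDDDDDD'
  4D -> 'DDDD'
  6F -> 'FFFFFF'
  4D -> 'DDDD'

Decoded = DDDDDDDDDDDFFFFFFDDDD


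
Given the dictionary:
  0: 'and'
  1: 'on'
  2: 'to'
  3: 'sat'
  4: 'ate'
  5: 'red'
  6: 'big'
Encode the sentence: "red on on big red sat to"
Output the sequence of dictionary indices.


Look up each word in the dictionary:
  'red' -> 5
  'on' -> 1
  'on' -> 1
  'big' -> 6
  'red' -> 5
  'sat' -> 3
  'to' -> 2

Encoded: [5, 1, 1, 6, 5, 3, 2]


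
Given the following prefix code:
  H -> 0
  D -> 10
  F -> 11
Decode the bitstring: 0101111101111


Decoding step by step:
Bits 0 -> H
Bits 10 -> D
Bits 11 -> F
Bits 11 -> F
Bits 10 -> D
Bits 11 -> F
Bits 11 -> F


Decoded message: HDFFDFF


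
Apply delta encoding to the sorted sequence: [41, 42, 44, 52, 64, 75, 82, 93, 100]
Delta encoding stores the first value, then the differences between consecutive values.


First value: 41
Deltas:
  42 - 41 = 1
  44 - 42 = 2
  52 - 44 = 8
  64 - 52 = 12
  75 - 64 = 11
  82 - 75 = 7
  93 - 82 = 11
  100 - 93 = 7


Delta encoded: [41, 1, 2, 8, 12, 11, 7, 11, 7]


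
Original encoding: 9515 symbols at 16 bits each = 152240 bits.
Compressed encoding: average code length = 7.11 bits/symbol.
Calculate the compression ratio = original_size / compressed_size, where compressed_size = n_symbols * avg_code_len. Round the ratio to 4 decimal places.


original_size = n_symbols * orig_bits = 9515 * 16 = 152240 bits
compressed_size = n_symbols * avg_code_len = 9515 * 7.11 = 67651.65 bits
ratio = original_size / compressed_size = 152240 / 67651.65 = 2.2504

Compression ratio = 2.2504


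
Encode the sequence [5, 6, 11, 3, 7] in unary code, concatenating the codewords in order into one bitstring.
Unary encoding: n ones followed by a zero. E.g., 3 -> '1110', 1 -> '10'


Encode each number as n ones followed by a terminating 0:
  5 -> 111110 (6 bits)
  6 -> 1111110 (7 bits)
  11 -> 111111111110 (12 bits)
  3 -> 1110 (4 bits)
  7 -> 11111110 (8 bits)
Total length = 6 + 7 + 12 + 4 + 8 = 37 bits.

Unary([5, 6, 11, 3, 7]) = 1111101111110111111111110111011111110 (37 bits)


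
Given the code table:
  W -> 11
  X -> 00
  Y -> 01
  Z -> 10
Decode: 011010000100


Decoding:
01 -> Y
10 -> Z
10 -> Z
00 -> X
01 -> Y
00 -> X


Result: YZZXYX


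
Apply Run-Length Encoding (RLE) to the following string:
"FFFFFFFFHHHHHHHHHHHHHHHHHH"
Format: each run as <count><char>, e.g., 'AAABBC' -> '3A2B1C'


Scanning runs left to right:
  i=0: run of 'F' x 8 -> '8F'
  i=8: run of 'H' x 18 -> '18H'

RLE = 8F18H


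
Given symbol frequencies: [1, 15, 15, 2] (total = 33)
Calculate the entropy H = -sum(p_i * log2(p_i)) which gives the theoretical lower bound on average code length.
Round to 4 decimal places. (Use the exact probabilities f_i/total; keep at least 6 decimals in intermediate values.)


Per-symbol terms -p_i * log2(p_i) with p_i = f_i/33:
  p = 1/33 = 0.030303: log2(p) = -5.044394, -p*log2(p) = 0.152860
  p = 15/33 = 0.454545: log2(p) = -1.137504, -p*log2(p) = 0.517047
  p = 15/33 = 0.454545: log2(p) = -1.137504, -p*log2(p) = 0.517047
  p = 2/33 = 0.060606: log2(p) = -4.044394, -p*log2(p) = 0.245115
H = 0.152860 + 0.517047 + 0.517047 + 0.245115 = 1.432069

H = 1.4321 bits/symbol


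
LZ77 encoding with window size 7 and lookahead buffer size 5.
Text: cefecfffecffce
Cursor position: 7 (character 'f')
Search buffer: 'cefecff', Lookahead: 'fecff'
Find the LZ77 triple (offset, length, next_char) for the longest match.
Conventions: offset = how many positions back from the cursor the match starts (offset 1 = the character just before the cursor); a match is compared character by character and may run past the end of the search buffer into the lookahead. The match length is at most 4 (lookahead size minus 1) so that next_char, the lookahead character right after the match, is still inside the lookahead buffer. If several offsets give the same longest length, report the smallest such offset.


Try each offset into the search buffer:
  offset=1 (pos 6, char 'f'): match length 1
  offset=2 (pos 5, char 'f'): match length 1
  offset=3 (pos 4, char 'c'): match length 0
  offset=4 (pos 3, char 'e'): match length 0
  offset=5 (pos 2, char 'f'): match length 4
  offset=6 (pos 1, char 'e'): match length 0
  offset=7 (pos 0, char 'c'): match length 0
Longest match has length 4 at offset 5.
next_char = character at position 7 + 4 = 11 -> 'f'

Best match: offset=5, length=4 (matching 'fecf' starting at position 2)
LZ77 triple: (5, 4, 'f')


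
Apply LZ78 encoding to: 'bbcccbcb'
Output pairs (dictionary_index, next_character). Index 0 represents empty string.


LZ78 encoding steps:
Dictionary: {0: ''}
Step 1: w='' (idx 0), next='b' -> output (0, 'b'), add 'b' as idx 1
Step 2: w='b' (idx 1), next='c' -> output (1, 'c'), add 'bc' as idx 2
Step 3: w='' (idx 0), next='c' -> output (0, 'c'), add 'c' as idx 3
Step 4: w='c' (idx 3), next='b' -> output (3, 'b'), add 'cb' as idx 4
Step 5: w='cb' (idx 4), end of input -> output (4, '')


Encoded: [(0, 'b'), (1, 'c'), (0, 'c'), (3, 'b'), (4, '')]


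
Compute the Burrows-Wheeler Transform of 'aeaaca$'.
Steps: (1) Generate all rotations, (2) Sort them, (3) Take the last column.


Rotations (sorted):
  0: $aeaaca -> last char: a
  1: a$aeaac -> last char: c
  2: aaca$ae -> last char: e
  3: aca$aea -> last char: a
  4: aeaaca$ -> last char: $
  5: ca$aeaa -> last char: a
  6: eaaca$a -> last char: a


BWT = acea$aa


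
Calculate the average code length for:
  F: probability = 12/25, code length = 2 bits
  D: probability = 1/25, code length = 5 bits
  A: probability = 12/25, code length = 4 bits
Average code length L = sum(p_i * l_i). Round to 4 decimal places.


Weighted contributions p_i * l_i:
  F: (12/25) * 2 = 24/25
  D: (1/25) * 5 = 5/25
  A: (12/25) * 4 = 48/25
Sum = (24 + 5 + 48)/25 = 77/25

L = 77/25 = 3.0800 bits/symbol


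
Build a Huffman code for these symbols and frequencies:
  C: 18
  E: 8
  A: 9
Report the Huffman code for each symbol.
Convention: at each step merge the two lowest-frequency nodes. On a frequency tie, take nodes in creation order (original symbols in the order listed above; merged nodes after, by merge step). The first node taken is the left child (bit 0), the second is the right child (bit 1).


Huffman tree construction:
Step 1: Merge E(8) + A(9) = 17
Step 2: Merge (E+A)(17) + C(18) = 35
Read each symbol's code off the tree from the root (left child = 0, right child = 1).

Codes:
  C: 1 (length 1)
  E: 00 (length 2)
  A: 01 (length 2)
Average code length: 52/35 = 1.4857 bits/symbol


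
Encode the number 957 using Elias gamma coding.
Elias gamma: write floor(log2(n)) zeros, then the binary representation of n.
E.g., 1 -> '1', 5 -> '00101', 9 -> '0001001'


num_bits = floor(log2(957)) + 1 = 10
leading_zeros = num_bits - 1 = 9
binary(957) = 1110111101

Elias gamma(957) = '000000000' + '1110111101' = 0000000001110111101 (19 bits)


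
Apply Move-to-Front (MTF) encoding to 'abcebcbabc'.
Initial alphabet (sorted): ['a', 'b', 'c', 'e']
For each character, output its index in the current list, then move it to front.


MTF encoding:
'a': index 0 in ['a', 'b', 'c', 'e'] -> ['a', 'b', 'c', 'e']
'b': index 1 in ['a', 'b', 'c', 'e'] -> ['b', 'a', 'c', 'e']
'c': index 2 in ['b', 'a', 'c', 'e'] -> ['c', 'b', 'a', 'e']
'e': index 3 in ['c', 'b', 'a', 'e'] -> ['e', 'c', 'b', 'a']
'b': index 2 in ['e', 'c', 'b', 'a'] -> ['b', 'e', 'c', 'a']
'c': index 2 in ['b', 'e', 'c', 'a'] -> ['c', 'b', 'e', 'a']
'b': index 1 in ['c', 'b', 'e', 'a'] -> ['b', 'c', 'e', 'a']
'a': index 3 in ['b', 'c', 'e', 'a'] -> ['a', 'b', 'c', 'e']
'b': index 1 in ['a', 'b', 'c', 'e'] -> ['b', 'a', 'c', 'e']
'c': index 2 in ['b', 'a', 'c', 'e'] -> ['c', 'b', 'a', 'e']


Output: [0, 1, 2, 3, 2, 2, 1, 3, 1, 2]


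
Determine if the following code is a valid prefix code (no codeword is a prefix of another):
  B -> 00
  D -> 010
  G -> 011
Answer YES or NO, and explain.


Checking each pair (does one codeword prefix another?):
  B='00' vs D='010': no prefix
  B='00' vs G='011': no prefix
  D='010' vs B='00': no prefix
  D='010' vs G='011': no prefix
  G='011' vs B='00': no prefix
  G='011' vs D='010': no prefix
No violation found over all pairs.

YES -- this is a valid prefix code. No codeword is a prefix of any other codeword.


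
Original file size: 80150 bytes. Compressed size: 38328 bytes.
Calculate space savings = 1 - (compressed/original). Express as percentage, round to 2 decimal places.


ratio = compressed/original = 38328/80150 = 0.478203
savings = 1 - ratio = 1 - 0.478203 = 0.521797
as a percentage: 0.521797 * 100 = 52.18%

Space savings = 1 - 38328/80150 = 52.18%


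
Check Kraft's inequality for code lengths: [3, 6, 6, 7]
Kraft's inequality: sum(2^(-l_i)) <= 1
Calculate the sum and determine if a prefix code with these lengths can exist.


Sum = 2^(-3) + 2^(-6) + 2^(-6) + 2^(-7)
    = 0.125 + 0.015625 + 0.015625 + 0.0078125
    = 21/128 = 0.1640625
Since 0.1640625 <= 1, Kraft's inequality IS satisfied.
A prefix code with these lengths CAN exist.

Kraft sum = 0.1640625. Satisfied.


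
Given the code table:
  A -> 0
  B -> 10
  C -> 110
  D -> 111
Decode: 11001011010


Decoding:
110 -> C
0 -> A
10 -> B
110 -> C
10 -> B


Result: CABCB


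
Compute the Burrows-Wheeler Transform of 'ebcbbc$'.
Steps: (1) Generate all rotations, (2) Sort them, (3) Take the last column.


Rotations (sorted):
  0: $ebcbbc -> last char: c
  1: bbc$ebc -> last char: c
  2: bc$ebcb -> last char: b
  3: bcbbc$e -> last char: e
  4: c$ebcbb -> last char: b
  5: cbbc$eb -> last char: b
  6: ebcbbc$ -> last char: $


BWT = ccbebb$


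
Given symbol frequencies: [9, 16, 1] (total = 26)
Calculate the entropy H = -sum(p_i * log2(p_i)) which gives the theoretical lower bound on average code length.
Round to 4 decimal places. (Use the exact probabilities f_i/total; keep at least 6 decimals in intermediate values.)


Per-symbol terms -p_i * log2(p_i) with p_i = f_i/26:
  p = 9/26 = 0.346154: log2(p) = -1.530515, -p*log2(p) = 0.529794
  p = 16/26 = 0.615385: log2(p) = -0.700440, -p*log2(p) = 0.431040
  p = 1/26 = 0.038462: log2(p) = -4.700440, -p*log2(p) = 0.180786
H = 0.529794 + 0.431040 + 0.180786 = 1.141620

H = 1.1416 bits/symbol


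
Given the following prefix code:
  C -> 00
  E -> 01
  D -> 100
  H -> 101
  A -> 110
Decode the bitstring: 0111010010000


Decoding step by step:
Bits 01 -> E
Bits 110 -> A
Bits 100 -> D
Bits 100 -> D
Bits 00 -> C


Decoded message: EADDC
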